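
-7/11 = -0.64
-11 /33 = -1 /3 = -0.33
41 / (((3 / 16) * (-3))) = -72.89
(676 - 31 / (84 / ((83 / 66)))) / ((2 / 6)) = 3745171 / 1848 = 2026.61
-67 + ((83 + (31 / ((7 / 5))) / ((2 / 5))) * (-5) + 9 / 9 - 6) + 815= 717 / 14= 51.21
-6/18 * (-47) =47/3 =15.67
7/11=0.64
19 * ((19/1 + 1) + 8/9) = 3572/9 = 396.89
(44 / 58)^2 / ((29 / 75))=36300 / 24389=1.49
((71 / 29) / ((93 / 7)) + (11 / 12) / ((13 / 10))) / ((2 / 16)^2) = 665248 / 11687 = 56.92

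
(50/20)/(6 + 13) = 5/38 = 0.13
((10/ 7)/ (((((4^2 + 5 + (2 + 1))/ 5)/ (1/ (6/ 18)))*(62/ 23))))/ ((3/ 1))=575/ 5208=0.11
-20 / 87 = -0.23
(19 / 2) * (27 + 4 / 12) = 779 / 3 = 259.67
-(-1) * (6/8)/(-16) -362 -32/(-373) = -8640735/23872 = -361.96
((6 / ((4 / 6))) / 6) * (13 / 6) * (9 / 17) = 117 / 68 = 1.72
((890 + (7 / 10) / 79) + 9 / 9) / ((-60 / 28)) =-4927279 / 11850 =-415.80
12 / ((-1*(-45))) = 4 / 15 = 0.27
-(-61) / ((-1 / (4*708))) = -172752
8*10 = 80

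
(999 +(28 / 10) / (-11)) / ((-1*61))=-54931 / 3355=-16.37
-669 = -669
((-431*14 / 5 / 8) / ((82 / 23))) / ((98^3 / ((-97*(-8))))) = -961561 / 27563480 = -0.03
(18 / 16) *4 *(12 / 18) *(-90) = -270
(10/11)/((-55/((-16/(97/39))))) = 1248/11737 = 0.11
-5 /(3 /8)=-40 /3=-13.33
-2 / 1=-2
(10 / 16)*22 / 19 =55 / 76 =0.72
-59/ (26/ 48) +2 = -1390/ 13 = -106.92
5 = 5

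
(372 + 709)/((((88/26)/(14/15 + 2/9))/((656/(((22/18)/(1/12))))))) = 16507.44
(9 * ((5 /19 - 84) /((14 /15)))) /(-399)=71595 /35378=2.02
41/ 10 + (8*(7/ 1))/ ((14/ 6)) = 281/ 10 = 28.10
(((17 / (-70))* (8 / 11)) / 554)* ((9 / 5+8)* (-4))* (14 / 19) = 13328 / 1447325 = 0.01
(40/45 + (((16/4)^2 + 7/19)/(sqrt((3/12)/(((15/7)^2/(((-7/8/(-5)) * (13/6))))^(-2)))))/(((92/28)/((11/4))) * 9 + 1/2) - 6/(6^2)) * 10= 427817923/44451450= 9.62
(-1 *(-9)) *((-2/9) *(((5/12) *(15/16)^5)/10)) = -253125/4194304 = -0.06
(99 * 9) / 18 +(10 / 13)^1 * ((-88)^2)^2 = 1199392007 / 26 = 46130461.81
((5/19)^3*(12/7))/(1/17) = 25500/48013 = 0.53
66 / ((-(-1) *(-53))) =-66 / 53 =-1.25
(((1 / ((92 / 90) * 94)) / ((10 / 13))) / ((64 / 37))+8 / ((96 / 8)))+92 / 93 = 85637285 / 51472896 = 1.66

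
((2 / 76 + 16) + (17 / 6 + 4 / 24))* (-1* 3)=-2169 / 38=-57.08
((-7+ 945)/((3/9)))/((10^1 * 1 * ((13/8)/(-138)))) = -1553328/65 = -23897.35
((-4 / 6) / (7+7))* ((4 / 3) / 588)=-1 / 9261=-0.00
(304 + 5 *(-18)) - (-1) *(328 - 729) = -187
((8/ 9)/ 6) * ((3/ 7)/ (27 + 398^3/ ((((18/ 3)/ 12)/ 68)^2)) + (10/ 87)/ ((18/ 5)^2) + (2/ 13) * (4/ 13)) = 2185551479411512118/ 262470085822245930993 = 0.01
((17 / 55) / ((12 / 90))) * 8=204 / 11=18.55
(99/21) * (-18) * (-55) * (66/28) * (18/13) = 9702990/637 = 15232.32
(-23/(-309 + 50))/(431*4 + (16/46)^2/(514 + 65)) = 7044693/136763848732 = 0.00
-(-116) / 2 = 58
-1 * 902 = -902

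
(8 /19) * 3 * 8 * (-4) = -40.42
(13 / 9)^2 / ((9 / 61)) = 10309 / 729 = 14.14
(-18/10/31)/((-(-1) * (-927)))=1/15965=0.00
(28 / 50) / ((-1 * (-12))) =7 / 150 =0.05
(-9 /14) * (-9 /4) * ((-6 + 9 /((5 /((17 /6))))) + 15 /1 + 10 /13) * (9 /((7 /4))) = 110.61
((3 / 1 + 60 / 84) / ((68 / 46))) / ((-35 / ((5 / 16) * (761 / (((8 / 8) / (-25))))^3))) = 2058947081546875 / 13328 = 154482824245.71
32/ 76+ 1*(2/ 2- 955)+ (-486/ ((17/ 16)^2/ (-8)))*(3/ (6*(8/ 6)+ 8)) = -1690246/ 5491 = -307.82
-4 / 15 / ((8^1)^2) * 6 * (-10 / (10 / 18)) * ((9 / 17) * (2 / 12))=27 / 680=0.04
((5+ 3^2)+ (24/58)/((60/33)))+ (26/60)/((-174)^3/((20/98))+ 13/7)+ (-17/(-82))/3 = 76789042870853/5371105673195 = 14.30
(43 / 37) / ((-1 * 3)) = -43 / 111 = -0.39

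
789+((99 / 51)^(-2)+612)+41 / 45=7634851 / 5445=1402.18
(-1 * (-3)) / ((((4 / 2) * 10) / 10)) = 3 / 2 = 1.50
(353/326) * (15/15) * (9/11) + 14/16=25259/14344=1.76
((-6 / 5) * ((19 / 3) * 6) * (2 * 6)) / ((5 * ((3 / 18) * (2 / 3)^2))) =-36936 / 25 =-1477.44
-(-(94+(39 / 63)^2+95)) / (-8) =-41759 / 1764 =-23.67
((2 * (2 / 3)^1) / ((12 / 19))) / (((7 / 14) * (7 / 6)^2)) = 152 / 49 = 3.10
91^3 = 753571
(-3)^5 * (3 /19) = -729 /19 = -38.37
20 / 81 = 0.25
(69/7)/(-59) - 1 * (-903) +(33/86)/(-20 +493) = 1378874499/1527274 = 902.83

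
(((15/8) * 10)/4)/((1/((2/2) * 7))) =525/16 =32.81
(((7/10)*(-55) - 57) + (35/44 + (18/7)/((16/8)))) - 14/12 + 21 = -67993/924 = -73.59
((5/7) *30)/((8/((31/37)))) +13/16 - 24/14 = 5563/4144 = 1.34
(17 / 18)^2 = 289 / 324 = 0.89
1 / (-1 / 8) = -8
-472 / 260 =-118 / 65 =-1.82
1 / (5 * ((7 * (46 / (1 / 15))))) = 1 / 24150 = 0.00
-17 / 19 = -0.89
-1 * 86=-86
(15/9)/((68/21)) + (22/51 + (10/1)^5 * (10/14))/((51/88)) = 8976091693/72828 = 123250.56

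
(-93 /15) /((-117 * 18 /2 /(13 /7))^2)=-31 /1607445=-0.00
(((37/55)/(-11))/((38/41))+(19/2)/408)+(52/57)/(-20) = -276129/3126640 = -0.09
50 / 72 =25 / 36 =0.69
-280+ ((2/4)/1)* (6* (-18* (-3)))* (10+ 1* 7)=2474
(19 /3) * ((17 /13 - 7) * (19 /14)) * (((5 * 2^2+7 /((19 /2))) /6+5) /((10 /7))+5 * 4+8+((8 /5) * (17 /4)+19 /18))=-110371 /54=-2043.91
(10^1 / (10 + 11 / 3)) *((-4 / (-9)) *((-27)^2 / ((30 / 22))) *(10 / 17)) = 71280 / 697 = 102.27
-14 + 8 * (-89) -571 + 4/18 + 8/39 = -151699/117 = -1296.57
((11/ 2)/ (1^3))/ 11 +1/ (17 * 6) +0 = 26/ 51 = 0.51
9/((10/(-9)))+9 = 9/10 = 0.90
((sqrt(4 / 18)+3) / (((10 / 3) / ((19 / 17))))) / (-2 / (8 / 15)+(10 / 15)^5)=-83106 / 298945 - 9234*sqrt(2) / 298945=-0.32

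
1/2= 0.50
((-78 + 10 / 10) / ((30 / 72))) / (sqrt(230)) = -462 * sqrt(230) / 575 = -12.19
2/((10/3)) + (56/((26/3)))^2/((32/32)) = 35787/845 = 42.35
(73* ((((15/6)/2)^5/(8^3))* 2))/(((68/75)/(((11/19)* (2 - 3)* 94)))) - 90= -24086599035/169345024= -142.23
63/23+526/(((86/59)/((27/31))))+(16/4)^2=10210580/30659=333.04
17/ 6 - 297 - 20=-314.17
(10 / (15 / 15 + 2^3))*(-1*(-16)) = 160 / 9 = 17.78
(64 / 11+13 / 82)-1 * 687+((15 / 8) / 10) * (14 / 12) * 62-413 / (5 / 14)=-65804897 / 36080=-1823.86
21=21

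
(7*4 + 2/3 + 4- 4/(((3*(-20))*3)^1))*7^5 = 24723097/45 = 549402.16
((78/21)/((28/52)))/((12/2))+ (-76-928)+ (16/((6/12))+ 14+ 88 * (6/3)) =-114785/147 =-780.85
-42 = -42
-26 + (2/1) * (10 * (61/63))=-6.63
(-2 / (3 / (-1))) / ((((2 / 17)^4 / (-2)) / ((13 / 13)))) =-83521 / 12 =-6960.08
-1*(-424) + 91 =515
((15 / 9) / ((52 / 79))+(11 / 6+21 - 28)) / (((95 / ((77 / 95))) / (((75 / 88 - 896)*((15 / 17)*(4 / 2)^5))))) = 226629921 / 398905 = 568.13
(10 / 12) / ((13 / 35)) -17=-1151 / 78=-14.76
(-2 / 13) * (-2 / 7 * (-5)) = -20 / 91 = -0.22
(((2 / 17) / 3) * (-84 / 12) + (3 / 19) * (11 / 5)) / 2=353 / 9690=0.04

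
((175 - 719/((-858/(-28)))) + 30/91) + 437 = 136028/231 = 588.87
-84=-84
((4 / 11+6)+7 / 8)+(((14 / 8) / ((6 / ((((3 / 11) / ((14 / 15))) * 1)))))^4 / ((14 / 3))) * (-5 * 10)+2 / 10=249792295497 / 33582940160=7.44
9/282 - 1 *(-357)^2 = -127448.97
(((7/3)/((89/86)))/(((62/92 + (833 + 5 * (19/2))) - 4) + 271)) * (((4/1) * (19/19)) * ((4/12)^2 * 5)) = 34615/7932303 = 0.00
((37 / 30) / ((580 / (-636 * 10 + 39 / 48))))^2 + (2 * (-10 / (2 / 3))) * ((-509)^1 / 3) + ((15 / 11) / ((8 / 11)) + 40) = 411926484400321 / 77506560000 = 5314.73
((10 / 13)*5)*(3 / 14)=75 / 91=0.82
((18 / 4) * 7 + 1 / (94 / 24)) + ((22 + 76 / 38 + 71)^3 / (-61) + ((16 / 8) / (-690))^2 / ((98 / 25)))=-9379520134409 / 668839563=-14023.57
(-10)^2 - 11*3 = 67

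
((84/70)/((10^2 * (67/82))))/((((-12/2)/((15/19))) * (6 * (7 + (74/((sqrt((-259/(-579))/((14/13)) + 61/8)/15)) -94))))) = -1517 * sqrt(43127394)/11510455249515 -44281927/230209104990300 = -0.00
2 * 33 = 66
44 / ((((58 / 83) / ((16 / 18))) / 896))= 13088768 / 261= 50148.54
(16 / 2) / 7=8 / 7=1.14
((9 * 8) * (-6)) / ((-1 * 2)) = 216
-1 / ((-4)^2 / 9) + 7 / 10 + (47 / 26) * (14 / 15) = 5693 / 3120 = 1.82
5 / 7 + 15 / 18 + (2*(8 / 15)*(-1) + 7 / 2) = 418 / 105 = 3.98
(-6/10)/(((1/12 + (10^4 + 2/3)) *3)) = -4/200015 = -0.00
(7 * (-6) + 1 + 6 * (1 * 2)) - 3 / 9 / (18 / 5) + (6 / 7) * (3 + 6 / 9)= -9809 / 378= -25.95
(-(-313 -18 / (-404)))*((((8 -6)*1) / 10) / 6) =63217 / 6060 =10.43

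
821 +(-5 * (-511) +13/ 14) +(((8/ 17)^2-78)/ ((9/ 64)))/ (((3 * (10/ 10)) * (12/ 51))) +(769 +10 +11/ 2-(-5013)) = 26959903/ 3213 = 8390.88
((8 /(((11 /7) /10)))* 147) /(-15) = -5488 /11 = -498.91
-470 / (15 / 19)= -1786 / 3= -595.33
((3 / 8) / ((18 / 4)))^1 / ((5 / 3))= 1 / 20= 0.05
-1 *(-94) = 94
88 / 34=44 / 17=2.59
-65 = -65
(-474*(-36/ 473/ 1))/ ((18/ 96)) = 91008/ 473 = 192.41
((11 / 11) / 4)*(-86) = -43 / 2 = -21.50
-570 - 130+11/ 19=-13289/ 19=-699.42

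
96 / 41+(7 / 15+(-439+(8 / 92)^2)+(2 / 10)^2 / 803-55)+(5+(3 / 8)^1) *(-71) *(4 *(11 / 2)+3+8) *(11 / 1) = -1452736732003079 / 10449760200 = -139021.06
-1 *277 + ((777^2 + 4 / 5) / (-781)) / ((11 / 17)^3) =-16270345272 / 5197555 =-3130.38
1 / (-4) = -1 / 4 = -0.25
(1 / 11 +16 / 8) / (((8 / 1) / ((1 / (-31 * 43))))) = -23 / 117304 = -0.00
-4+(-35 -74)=-113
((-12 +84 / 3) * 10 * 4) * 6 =3840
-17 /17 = -1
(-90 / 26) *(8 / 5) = -72 / 13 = -5.54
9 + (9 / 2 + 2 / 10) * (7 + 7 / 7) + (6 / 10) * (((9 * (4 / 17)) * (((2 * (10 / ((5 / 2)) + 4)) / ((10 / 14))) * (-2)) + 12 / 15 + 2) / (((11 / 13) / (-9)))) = 634.18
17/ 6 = 2.83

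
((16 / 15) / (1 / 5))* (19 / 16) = 19 / 3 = 6.33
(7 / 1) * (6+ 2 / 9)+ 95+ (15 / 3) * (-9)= 842 / 9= 93.56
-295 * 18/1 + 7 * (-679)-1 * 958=-11021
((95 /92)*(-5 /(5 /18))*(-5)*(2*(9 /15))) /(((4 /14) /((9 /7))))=501.85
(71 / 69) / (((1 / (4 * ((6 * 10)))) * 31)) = 5680 / 713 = 7.97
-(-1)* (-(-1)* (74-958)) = -884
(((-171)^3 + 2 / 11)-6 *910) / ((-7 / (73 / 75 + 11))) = 49446016342 / 5775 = 8562080.75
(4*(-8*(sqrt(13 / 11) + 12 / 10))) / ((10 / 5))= -96 / 5 - 16*sqrt(143) / 11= -36.59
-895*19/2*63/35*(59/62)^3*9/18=-6286445811/953312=-6594.32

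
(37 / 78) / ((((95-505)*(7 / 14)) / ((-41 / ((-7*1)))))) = -37 / 2730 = -0.01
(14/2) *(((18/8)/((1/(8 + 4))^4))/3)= 108864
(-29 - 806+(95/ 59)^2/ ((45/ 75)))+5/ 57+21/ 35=-823421824/ 992085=-829.99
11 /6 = 1.83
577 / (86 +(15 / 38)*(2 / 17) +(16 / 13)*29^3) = 2422823 / 126403661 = 0.02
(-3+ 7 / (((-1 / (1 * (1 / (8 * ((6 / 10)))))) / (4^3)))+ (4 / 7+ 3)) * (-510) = 331160 / 7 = 47308.57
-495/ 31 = -15.97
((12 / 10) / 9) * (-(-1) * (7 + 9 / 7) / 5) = 116 / 525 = 0.22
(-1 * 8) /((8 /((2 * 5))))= -10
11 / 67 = 0.16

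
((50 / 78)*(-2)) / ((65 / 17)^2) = -578 / 6591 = -0.09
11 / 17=0.65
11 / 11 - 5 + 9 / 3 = -1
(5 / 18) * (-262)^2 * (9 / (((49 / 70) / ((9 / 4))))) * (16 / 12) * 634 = 3264022200 / 7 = 466288885.71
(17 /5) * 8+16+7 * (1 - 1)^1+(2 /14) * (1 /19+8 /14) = 201511 /4655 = 43.29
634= 634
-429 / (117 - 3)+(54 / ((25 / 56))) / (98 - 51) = -53113 / 44650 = -1.19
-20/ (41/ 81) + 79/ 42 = -64801/ 1722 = -37.63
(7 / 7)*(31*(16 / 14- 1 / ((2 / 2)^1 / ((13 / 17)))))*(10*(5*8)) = 558000 / 119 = 4689.08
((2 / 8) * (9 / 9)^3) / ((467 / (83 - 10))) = 0.04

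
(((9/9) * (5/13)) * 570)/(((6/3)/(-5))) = -7125/13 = -548.08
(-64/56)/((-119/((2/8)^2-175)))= -2799/1666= -1.68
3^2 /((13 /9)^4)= 59049 /28561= 2.07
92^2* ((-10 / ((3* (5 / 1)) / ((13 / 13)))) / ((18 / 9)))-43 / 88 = -744961 / 264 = -2821.82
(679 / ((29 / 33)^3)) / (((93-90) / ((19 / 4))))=1584.13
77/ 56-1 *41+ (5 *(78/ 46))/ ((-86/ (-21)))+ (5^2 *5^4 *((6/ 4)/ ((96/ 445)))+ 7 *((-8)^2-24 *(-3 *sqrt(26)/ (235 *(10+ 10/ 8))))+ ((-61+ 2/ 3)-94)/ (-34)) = 224 *sqrt(26)/ 1175+ 352048281643/ 3228096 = 109058.53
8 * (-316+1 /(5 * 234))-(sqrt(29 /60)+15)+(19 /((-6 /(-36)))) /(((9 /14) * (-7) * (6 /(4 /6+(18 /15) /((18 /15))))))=-4475303 /1755-sqrt(435) /30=-2550.73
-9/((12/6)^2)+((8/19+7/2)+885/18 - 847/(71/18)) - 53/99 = -87839179/534204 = -164.43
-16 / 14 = -8 / 7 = -1.14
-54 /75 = -18 /25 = -0.72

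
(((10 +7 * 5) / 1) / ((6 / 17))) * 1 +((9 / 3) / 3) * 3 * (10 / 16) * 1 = 1035 / 8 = 129.38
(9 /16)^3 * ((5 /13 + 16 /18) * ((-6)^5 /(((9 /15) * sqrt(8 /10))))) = -3284.19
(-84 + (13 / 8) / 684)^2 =211264333225 / 29942784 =7055.60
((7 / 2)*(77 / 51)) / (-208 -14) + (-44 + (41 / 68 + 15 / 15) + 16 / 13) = -6062605 / 147186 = -41.19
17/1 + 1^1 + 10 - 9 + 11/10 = 201/10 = 20.10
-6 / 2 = -3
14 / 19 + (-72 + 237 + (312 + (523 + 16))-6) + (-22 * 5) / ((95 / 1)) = 19182 / 19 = 1009.58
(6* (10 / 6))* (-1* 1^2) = -10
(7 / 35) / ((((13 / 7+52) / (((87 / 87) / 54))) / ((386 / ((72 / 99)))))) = 14861 / 407160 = 0.04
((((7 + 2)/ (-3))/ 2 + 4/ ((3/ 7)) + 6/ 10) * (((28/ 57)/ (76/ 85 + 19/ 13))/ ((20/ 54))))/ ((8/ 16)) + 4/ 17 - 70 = -253358128/ 4203845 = -60.27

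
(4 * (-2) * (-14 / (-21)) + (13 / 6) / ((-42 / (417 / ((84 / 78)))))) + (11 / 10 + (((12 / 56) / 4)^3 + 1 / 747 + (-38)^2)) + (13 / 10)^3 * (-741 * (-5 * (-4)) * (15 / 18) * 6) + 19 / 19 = -105851270489171 / 655925760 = -161376.91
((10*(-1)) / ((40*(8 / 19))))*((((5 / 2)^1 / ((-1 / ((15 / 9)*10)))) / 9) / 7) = 2375 / 6048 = 0.39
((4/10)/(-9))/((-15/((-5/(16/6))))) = -0.01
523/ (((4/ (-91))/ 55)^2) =13101163075/ 16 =818822692.19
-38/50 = -19/25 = -0.76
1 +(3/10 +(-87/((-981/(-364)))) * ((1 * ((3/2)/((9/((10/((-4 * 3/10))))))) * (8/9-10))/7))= -15112669/264870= -57.06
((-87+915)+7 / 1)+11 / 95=79336 / 95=835.12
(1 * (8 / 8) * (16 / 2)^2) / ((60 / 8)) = 128 / 15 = 8.53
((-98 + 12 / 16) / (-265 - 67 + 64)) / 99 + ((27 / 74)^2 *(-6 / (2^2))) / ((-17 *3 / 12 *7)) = 179423347 / 17289418608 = 0.01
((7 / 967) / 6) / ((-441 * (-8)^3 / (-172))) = -0.00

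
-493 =-493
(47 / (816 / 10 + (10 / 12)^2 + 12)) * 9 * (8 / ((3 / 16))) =3248640 / 16973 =191.40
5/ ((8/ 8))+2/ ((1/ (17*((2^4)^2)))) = 8709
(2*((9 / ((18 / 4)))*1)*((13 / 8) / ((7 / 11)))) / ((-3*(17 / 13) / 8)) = -7436 / 357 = -20.83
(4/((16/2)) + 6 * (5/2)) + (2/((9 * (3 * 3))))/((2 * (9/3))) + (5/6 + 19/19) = 4213/243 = 17.34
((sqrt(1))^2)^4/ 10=1/ 10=0.10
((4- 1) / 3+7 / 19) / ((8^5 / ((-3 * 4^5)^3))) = -23003136 / 19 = -1210691.37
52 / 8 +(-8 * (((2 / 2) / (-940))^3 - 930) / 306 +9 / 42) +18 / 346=1195750670893211 / 38473273818000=31.08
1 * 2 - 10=-8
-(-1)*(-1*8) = -8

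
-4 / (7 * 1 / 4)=-16 / 7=-2.29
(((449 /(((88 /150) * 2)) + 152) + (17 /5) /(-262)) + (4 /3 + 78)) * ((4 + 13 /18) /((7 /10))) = 4142.00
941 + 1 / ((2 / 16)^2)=1005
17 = 17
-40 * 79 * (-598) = 1889680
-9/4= -2.25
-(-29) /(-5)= -29 /5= -5.80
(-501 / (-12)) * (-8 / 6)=-55.67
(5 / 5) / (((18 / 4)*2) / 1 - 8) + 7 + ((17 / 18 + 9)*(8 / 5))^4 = 262848979336 / 4100625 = 64099.74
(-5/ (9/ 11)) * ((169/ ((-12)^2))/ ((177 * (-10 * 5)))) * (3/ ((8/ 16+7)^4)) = 1859/ 2419368750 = 0.00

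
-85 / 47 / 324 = -85 / 15228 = -0.01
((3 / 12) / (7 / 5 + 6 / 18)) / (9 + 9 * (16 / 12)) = 5 / 728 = 0.01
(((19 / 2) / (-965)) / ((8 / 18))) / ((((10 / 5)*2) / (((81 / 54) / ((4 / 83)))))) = -42579 / 247040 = -0.17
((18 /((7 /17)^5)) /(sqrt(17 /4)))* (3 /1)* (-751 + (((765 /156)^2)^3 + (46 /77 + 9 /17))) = 45166678551807369695199* sqrt(17) /6396479254989824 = 29113982.71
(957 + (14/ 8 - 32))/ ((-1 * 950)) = -3707/ 3800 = -0.98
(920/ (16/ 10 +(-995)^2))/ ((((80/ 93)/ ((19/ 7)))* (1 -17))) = -203205/ 1108829792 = -0.00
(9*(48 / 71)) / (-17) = -432 / 1207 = -0.36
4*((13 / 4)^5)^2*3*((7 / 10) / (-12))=-965009442943 / 10485760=-92030.47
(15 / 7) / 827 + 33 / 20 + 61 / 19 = 10697983 / 2199820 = 4.86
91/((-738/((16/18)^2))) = -2912/29889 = -0.10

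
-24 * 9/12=-18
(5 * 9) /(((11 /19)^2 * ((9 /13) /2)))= 46930 /121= 387.85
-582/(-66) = 8.82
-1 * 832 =-832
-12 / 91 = -0.13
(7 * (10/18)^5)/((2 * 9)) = 21875/1062882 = 0.02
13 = 13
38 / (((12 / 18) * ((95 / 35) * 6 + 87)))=0.55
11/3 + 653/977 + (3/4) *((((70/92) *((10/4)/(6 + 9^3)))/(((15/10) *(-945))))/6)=18558280975/4280995152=4.34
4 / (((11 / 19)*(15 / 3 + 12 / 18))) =228 / 187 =1.22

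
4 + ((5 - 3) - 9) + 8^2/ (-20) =-31/ 5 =-6.20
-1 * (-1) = 1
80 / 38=40 / 19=2.11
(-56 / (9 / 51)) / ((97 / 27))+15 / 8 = -67089 / 776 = -86.45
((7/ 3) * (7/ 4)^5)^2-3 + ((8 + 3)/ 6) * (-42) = 13086312481/ 9437184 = 1386.68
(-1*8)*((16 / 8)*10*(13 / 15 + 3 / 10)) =-186.67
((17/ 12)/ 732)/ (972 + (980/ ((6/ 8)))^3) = 51/ 58790642702144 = 0.00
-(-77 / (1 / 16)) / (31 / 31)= 1232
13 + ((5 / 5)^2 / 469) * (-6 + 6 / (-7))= 12.99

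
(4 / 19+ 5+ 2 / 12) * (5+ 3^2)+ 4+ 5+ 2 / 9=84.50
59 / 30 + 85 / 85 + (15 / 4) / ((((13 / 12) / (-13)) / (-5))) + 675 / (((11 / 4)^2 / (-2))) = 179519 / 3630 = 49.45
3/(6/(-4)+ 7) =6/11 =0.55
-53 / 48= -1.10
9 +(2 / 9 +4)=119 / 9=13.22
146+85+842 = 1073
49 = 49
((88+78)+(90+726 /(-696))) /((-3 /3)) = -254.96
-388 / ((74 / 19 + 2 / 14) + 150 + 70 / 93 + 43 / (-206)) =-988629432 / 393875939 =-2.51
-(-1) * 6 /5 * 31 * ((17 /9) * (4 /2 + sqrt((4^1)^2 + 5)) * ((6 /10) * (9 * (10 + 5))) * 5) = 56916 + 28458 * sqrt(21) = 187326.94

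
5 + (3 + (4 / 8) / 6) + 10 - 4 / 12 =71 / 4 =17.75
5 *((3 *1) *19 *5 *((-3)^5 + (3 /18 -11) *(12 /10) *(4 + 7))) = -550050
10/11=0.91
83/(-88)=-83/88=-0.94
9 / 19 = 0.47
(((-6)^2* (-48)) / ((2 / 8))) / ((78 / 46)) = -52992 / 13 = -4076.31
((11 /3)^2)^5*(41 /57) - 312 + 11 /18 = 2124772676197 /6731586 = 315642.21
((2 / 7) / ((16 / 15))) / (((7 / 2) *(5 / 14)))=3 / 14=0.21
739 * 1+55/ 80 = 11835/ 16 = 739.69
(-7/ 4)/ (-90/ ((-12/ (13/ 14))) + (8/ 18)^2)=-3969/ 16243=-0.24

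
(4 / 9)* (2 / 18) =0.05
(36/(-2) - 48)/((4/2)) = -33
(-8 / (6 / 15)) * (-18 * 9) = 3240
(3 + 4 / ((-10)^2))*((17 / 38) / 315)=34 / 7875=0.00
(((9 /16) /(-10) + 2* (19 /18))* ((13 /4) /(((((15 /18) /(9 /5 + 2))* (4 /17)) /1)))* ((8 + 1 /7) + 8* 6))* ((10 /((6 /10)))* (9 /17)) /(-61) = -287233089 /273280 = -1051.06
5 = 5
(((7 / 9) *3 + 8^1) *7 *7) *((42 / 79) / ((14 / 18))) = 27342 / 79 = 346.10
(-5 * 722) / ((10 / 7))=-2527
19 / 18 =1.06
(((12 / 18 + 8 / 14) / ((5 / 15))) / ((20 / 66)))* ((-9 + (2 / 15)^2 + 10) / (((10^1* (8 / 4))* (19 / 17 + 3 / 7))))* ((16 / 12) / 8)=556699 / 8280000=0.07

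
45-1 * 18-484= -457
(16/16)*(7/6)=7/6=1.17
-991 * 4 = -3964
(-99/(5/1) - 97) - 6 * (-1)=-554/5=-110.80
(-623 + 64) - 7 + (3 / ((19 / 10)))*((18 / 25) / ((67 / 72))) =-3594814 / 6365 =-564.78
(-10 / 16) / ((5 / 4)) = -1 / 2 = -0.50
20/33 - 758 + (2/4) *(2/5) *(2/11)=-124964/165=-757.36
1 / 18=0.06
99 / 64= 1.55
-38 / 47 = -0.81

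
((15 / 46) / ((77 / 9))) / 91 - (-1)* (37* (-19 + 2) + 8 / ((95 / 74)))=-19069523661 / 30620590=-622.77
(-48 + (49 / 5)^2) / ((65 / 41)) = 49241 / 1625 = 30.30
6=6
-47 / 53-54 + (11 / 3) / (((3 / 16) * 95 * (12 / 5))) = -1489985 / 27189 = -54.80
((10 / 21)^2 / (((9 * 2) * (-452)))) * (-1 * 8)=0.00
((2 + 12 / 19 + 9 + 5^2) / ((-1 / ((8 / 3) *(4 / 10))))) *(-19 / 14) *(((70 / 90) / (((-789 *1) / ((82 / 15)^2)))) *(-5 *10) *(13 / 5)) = 324473344 / 1597725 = 203.08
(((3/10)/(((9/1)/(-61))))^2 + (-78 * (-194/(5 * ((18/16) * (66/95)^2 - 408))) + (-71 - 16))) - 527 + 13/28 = -340239636733/551594925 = -616.83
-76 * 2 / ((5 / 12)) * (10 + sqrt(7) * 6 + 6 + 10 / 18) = -90592 / 15-10944 * sqrt(7) / 5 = -11830.49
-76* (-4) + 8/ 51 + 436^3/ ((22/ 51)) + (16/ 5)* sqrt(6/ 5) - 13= 16* sqrt(30)/ 25 + 107788017067/ 561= 192135506.30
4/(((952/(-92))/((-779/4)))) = 17917/238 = 75.28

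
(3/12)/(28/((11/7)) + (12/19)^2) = 3971/289360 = 0.01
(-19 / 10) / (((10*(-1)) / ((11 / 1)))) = 209 / 100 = 2.09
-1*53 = -53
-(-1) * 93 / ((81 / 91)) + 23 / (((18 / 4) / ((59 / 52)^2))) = 4054181 / 36504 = 111.06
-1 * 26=-26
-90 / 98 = -45 / 49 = -0.92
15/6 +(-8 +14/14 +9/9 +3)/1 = -0.50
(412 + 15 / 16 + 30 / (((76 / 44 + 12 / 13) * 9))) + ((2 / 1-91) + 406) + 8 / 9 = 39954221 / 54576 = 732.08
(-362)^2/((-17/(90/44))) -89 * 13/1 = -3164849/187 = -16924.33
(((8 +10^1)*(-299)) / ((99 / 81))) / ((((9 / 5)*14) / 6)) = -80730 / 77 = -1048.44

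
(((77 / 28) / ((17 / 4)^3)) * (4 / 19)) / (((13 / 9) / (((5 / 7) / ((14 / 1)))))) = 15840 / 59462039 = 0.00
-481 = -481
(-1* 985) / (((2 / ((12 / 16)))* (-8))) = 2955 / 64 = 46.17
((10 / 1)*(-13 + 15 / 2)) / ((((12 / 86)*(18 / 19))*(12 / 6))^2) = -36711895 / 46656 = -786.86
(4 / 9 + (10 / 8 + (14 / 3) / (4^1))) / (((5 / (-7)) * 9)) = -721 / 1620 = -0.45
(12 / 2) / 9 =2 / 3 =0.67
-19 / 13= -1.46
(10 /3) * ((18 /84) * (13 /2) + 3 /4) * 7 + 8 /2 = 54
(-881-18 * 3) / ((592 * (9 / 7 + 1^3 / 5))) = -32725 / 30784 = -1.06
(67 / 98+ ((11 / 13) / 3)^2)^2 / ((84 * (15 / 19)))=49181405855 / 5599008415728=0.01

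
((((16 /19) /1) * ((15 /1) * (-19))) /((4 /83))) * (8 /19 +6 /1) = -607560 /19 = -31976.84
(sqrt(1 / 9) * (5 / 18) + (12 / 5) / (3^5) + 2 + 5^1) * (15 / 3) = 5753 / 162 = 35.51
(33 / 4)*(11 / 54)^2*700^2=40761875 / 243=167744.34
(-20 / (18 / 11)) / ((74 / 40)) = -2200 / 333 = -6.61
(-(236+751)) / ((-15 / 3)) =987 / 5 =197.40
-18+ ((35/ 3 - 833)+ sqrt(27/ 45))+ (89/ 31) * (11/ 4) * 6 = -147305/ 186+ sqrt(15)/ 5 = -791.19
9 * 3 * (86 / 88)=1161 / 44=26.39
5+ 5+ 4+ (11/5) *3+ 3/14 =1457/70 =20.81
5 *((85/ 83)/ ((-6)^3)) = -0.02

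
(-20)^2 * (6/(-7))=-2400/7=-342.86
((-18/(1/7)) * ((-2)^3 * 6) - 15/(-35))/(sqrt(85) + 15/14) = -254034/3287 + 1185492 * sqrt(85)/16435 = 587.74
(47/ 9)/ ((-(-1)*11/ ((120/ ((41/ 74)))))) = 139120/ 1353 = 102.82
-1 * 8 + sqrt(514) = -8 + sqrt(514) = 14.67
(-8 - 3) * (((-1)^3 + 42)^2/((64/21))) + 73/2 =-385975/64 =-6030.86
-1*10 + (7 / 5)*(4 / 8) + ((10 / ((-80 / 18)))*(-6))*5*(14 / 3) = 3057 / 10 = 305.70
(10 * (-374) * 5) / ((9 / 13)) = -243100 / 9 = -27011.11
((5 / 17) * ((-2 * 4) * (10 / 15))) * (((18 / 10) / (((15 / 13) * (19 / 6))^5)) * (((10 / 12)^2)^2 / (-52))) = 228488 / 5682647205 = 0.00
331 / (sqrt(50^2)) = 6.62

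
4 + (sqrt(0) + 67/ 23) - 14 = -163/ 23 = -7.09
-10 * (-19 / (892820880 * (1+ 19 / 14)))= 0.00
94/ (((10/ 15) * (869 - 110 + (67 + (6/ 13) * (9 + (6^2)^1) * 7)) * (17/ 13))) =23829/ 214676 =0.11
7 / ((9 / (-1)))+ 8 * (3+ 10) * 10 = 9353 / 9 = 1039.22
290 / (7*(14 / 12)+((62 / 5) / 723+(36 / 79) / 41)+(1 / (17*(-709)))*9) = 27284823266300 / 770954816611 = 35.39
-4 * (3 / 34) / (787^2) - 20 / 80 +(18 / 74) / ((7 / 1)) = -2348034095 / 10908326828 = -0.22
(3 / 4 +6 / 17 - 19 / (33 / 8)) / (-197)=0.02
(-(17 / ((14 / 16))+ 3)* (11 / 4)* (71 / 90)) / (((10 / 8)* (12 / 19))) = -2329723 / 37800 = -61.63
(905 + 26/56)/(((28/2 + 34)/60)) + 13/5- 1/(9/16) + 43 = 5925289/5040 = 1175.65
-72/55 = -1.31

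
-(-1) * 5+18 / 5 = 43 / 5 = 8.60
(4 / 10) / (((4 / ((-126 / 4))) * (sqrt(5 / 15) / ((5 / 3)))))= -21 * sqrt(3) / 4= -9.09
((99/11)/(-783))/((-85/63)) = 21/2465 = 0.01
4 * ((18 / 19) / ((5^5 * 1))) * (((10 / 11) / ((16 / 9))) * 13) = 1053 / 130625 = 0.01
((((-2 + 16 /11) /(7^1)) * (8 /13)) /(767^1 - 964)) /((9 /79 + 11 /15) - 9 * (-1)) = 56880 /2301091793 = 0.00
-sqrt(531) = -3* sqrt(59) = -23.04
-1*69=-69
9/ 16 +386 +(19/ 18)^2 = 387.68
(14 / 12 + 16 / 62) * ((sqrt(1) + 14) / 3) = 1325 / 186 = 7.12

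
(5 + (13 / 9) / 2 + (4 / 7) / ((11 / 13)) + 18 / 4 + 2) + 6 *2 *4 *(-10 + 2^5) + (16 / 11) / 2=1069.62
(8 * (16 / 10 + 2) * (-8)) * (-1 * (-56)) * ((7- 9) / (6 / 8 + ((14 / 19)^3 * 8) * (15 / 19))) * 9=67258146816 / 948935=70877.51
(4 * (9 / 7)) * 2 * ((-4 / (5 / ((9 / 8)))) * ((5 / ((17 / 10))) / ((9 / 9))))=-3240 / 119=-27.23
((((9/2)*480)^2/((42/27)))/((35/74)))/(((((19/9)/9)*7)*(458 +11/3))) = 15101427456/1805209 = 8365.47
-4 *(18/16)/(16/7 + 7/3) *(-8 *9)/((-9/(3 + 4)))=-5292/97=-54.56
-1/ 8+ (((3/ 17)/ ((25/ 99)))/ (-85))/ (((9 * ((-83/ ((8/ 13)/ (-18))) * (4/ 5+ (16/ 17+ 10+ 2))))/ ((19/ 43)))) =-4318401193/ 34547206200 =-0.13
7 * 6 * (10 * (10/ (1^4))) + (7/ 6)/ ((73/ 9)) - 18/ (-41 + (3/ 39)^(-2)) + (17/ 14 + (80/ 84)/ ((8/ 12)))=137443337/ 32704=4202.65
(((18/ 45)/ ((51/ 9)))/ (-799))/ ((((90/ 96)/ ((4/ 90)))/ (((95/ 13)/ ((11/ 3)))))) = -1216/ 145677675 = -0.00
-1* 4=-4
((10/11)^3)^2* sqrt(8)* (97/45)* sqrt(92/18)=77600000* sqrt(23)/47832147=7.78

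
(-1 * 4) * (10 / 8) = -5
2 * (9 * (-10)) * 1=-180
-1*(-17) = 17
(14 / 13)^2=196 / 169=1.16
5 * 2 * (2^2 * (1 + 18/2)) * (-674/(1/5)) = -1348000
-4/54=-2/27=-0.07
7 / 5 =1.40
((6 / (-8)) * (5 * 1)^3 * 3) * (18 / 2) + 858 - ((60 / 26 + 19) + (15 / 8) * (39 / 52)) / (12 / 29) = -8626885 / 4992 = -1728.14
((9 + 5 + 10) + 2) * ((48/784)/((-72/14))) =-13/42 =-0.31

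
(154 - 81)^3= 389017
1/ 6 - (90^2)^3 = -3188645999999/ 6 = -531440999999.83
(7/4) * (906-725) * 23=29141/4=7285.25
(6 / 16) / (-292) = -3 / 2336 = -0.00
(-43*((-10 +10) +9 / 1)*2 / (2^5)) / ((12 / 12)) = -387 / 16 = -24.19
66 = 66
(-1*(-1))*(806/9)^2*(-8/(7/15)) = -25985440/189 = -137489.10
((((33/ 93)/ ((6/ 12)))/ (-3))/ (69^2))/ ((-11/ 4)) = 8/ 442773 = 0.00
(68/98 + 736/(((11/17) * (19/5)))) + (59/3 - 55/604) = 5930711863/18556692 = 319.60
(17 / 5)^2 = 11.56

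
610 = 610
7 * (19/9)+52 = 66.78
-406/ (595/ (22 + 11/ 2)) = -319/ 17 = -18.76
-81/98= -0.83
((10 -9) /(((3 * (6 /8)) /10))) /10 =4 /9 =0.44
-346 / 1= -346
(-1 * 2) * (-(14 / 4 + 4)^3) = 3375 / 4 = 843.75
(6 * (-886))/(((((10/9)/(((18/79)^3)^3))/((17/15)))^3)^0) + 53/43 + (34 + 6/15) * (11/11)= -1135279/215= -5280.37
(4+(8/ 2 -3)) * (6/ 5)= 6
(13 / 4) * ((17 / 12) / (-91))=-17 / 336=-0.05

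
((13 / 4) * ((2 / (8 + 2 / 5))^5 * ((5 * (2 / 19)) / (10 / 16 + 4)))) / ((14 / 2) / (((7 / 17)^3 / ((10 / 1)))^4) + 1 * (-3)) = 95589812500 / 995287740623874168150159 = 0.00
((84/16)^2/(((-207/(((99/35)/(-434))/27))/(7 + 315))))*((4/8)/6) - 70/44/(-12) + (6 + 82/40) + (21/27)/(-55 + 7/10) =4356339113/533269440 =8.17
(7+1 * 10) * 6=102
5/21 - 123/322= -139/966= -0.14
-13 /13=-1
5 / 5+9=10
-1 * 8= -8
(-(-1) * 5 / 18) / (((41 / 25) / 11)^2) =378125 / 30258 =12.50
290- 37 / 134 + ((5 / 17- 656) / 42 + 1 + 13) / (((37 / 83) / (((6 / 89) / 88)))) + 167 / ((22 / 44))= 1441075086981 / 2310447832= 623.72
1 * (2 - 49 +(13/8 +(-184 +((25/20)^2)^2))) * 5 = -290475/256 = -1134.67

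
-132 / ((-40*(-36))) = -11 / 120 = -0.09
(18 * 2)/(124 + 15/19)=684/2371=0.29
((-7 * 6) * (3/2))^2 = 3969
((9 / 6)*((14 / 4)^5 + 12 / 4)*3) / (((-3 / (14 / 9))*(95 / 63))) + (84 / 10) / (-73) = -817.46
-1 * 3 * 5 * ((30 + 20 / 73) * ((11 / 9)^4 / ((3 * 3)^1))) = -161783050 / 1436859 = -112.59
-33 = -33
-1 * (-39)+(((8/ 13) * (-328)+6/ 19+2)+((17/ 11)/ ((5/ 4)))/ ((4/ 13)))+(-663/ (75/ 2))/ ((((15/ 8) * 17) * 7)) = -1116829586/ 7132125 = -156.59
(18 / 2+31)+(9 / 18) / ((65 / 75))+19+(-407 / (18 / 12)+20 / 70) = -115463 / 546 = -211.47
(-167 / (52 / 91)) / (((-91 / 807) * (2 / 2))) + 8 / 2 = 134977 / 52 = 2595.71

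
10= 10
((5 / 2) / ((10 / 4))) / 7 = 1 / 7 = 0.14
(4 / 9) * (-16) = -64 / 9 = -7.11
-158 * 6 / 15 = -316 / 5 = -63.20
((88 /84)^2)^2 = 234256 /194481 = 1.20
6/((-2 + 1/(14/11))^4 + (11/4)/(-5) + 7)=1152480/1656521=0.70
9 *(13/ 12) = 39/ 4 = 9.75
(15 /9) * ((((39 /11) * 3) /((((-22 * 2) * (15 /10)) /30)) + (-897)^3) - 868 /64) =-6986387940725 /5808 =-1202890485.66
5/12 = 0.42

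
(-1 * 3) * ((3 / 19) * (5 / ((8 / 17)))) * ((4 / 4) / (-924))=0.01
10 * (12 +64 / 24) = 440 / 3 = 146.67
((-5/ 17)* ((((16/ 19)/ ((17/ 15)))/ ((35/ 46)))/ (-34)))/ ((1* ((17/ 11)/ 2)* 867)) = 40480/ 3210296677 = 0.00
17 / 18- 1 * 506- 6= -511.06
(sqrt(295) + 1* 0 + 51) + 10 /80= sqrt(295) + 409 /8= 68.30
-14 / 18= -7 / 9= -0.78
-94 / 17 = -5.53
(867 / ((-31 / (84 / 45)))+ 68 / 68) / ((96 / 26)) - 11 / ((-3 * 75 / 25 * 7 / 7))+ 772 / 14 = 6639679 / 156240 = 42.50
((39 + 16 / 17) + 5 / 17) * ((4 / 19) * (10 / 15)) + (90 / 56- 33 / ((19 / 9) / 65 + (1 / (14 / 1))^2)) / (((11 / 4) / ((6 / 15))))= -687261030 / 5640481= -121.84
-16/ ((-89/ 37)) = 592/ 89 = 6.65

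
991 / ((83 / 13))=12883 / 83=155.22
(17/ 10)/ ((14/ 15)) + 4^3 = 65.82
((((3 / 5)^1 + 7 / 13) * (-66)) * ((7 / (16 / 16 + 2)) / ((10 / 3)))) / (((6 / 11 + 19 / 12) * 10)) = -1128204 / 456625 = -2.47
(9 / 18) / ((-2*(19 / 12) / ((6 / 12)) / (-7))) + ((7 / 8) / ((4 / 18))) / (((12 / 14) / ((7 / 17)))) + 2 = 45935 / 10336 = 4.44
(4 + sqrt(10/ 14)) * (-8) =-32 - 8 * sqrt(35)/ 7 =-38.76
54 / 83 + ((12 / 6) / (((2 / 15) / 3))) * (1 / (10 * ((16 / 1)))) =2475 / 2656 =0.93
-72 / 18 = -4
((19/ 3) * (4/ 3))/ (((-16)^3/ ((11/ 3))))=-209/ 27648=-0.01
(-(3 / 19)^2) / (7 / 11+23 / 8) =-264 / 37183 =-0.01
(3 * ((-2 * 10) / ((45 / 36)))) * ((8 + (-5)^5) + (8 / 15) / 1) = 747952 / 5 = 149590.40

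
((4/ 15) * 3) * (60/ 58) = 24/ 29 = 0.83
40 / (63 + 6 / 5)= 200 / 321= 0.62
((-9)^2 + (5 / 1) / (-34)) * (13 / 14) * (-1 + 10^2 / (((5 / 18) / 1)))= 12829583 / 476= 26952.91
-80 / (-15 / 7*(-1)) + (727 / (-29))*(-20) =40372 / 87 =464.05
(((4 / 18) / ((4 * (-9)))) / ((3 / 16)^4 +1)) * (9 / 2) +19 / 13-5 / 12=31234745 / 30708756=1.02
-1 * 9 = -9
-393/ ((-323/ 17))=393/ 19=20.68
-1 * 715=-715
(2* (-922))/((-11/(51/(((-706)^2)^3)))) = 23511/340534329625341104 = 0.00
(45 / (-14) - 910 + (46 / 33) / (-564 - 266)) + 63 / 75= -874649219 / 958650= -912.38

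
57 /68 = 0.84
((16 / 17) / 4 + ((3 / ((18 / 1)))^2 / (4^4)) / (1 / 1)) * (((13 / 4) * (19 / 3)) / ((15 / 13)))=118424891 / 28200960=4.20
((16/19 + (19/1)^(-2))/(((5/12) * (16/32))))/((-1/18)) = -26352/361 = -73.00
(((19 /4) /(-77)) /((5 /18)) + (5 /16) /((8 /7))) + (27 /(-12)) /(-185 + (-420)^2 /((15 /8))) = 47507473 /925429120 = 0.05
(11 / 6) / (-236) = -11 / 1416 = -0.01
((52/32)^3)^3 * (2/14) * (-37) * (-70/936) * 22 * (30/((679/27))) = 74700540775575/91133837312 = 819.68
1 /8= 0.12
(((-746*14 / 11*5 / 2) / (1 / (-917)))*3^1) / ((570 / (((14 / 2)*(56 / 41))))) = 109529.76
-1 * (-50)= 50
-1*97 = -97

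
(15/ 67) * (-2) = -0.45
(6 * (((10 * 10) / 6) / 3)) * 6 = 200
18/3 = 6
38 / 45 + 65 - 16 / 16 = 2918 / 45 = 64.84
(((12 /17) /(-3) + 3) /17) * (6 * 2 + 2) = 658 /289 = 2.28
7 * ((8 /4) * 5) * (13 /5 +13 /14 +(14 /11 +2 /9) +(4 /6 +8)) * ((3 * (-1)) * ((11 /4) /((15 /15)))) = -7906.08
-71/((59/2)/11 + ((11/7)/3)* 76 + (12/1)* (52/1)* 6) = -32802/1749359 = -0.02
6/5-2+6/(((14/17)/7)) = 251/5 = 50.20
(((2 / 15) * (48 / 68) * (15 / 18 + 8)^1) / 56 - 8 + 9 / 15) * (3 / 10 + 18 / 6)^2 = -1914099 / 23800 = -80.42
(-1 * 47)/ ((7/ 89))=-4183/ 7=-597.57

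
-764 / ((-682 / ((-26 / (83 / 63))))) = -625716 / 28303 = -22.11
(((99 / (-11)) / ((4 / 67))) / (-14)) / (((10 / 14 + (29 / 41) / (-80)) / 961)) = 79196010 / 5399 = 14668.64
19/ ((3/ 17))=323/ 3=107.67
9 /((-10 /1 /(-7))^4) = 21609 /10000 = 2.16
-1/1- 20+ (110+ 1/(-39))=3470/39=88.97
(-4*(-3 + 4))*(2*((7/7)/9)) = -8/9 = -0.89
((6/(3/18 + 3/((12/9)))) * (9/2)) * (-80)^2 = 2073600/29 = 71503.45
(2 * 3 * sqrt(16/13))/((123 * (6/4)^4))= 128 * sqrt(13)/43173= 0.01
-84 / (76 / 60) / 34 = -630 / 323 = -1.95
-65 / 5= -13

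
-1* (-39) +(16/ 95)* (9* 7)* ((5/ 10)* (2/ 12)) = 39.88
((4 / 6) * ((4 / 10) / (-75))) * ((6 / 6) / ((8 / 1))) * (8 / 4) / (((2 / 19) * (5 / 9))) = -19 / 1250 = -0.02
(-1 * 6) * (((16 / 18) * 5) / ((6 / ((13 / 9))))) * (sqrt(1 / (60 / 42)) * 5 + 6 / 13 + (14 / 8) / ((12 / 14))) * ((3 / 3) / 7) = -260 * sqrt(70) / 567 - 3905 / 1701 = -6.13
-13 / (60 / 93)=-403 / 20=-20.15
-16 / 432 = -1 / 27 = -0.04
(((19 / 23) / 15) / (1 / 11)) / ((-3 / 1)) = -209 / 1035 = -0.20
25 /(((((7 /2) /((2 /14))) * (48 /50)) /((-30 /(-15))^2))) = 625 /147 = 4.25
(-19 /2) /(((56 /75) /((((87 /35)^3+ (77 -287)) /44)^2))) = -3969659406987513 /15943792480000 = -248.98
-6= -6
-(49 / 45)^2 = -2401 / 2025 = -1.19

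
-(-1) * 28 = 28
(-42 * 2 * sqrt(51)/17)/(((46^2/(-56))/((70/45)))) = 5488 * sqrt(51)/26979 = 1.45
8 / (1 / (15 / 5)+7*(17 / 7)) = 0.46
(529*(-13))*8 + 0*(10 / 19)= -55016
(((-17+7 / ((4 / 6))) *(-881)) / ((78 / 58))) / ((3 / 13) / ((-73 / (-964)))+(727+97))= 24246001 / 4709208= 5.15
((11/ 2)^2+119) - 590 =-440.75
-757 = -757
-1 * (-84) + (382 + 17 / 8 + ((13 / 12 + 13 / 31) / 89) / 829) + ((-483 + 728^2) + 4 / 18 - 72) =87263066986853 / 164679192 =529897.35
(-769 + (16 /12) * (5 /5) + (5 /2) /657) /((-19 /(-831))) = -279412393 /8322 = -33575.15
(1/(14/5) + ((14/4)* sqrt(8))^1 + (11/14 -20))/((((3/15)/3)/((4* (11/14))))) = -43560/49 + 330* sqrt(2) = -422.29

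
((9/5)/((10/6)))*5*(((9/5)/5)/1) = 243/125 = 1.94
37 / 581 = 0.06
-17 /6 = -2.83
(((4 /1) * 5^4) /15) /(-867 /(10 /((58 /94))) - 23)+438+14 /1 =48517268 /107859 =449.82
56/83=0.67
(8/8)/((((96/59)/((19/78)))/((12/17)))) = 1121/10608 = 0.11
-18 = -18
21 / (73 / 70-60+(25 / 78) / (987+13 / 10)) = -566592390 / 1590689749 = -0.36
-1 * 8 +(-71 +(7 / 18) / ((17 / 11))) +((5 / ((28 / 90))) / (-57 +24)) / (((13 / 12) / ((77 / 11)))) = -3583571 / 43758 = -81.90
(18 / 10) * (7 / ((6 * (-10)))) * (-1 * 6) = 63 / 50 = 1.26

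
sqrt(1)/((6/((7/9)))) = 7/54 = 0.13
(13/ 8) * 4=13/ 2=6.50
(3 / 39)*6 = 6 / 13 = 0.46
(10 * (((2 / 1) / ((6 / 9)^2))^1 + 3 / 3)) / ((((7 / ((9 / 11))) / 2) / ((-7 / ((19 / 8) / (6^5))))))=-5598720 / 19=-294669.47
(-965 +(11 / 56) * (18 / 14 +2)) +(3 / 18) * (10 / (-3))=-3404203 / 3528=-964.91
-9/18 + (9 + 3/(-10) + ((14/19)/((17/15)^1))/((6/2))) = 13593/1615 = 8.42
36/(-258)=-6/43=-0.14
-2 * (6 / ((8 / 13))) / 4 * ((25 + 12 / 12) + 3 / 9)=-1027 / 8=-128.38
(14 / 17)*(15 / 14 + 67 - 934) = -12123 / 17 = -713.12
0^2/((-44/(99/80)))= 0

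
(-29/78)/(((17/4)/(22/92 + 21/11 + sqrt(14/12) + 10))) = -59421/55913 - 29 * sqrt(42)/1989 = -1.16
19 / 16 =1.19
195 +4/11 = 2149/11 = 195.36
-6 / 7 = -0.86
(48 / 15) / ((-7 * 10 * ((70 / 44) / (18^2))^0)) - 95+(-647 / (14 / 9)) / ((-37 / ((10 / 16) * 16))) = 112454 / 6475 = 17.37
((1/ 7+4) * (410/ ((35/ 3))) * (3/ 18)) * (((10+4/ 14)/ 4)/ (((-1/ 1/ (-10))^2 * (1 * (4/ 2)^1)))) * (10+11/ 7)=86678100/ 2401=36100.83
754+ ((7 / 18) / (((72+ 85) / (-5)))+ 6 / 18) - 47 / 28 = 752.64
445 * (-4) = -1780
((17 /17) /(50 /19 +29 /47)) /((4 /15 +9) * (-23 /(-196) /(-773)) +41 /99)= 22323946260 /29932168913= 0.75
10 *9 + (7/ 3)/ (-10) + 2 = 2753/ 30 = 91.77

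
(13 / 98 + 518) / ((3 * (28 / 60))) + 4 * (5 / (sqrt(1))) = 390.09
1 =1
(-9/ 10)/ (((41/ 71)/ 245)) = -381.84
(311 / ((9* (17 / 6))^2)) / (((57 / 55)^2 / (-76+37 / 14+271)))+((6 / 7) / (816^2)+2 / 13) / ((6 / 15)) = 2486016374485 / 28123759872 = 88.40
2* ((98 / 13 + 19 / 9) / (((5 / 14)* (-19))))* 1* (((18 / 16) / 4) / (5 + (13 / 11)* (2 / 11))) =-956263 / 6234280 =-0.15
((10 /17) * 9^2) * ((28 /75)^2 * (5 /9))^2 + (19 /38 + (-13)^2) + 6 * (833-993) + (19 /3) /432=-18135082211 /22950000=-790.20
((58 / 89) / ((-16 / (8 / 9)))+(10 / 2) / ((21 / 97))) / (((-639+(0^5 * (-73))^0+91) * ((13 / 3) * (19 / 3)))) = -129292 / 84172907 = -0.00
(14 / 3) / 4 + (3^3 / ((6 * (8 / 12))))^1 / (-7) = 17 / 84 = 0.20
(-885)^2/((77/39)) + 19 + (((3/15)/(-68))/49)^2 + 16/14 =1211225913760811/3053111600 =396718.52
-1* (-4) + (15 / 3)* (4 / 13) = 72 / 13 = 5.54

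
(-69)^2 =4761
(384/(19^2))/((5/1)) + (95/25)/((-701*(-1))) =276043/1265305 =0.22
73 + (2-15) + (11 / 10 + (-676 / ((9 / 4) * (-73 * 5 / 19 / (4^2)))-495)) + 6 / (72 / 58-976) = -4263985546 / 23215095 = -183.67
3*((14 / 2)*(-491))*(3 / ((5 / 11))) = -340263 / 5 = -68052.60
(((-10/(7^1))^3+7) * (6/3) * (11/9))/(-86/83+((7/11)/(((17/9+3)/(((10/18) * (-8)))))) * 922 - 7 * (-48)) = -51590891/1025284281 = -0.05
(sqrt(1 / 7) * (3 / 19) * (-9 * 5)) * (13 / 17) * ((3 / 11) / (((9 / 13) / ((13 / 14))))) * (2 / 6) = -32955 * sqrt(7) / 348194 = -0.25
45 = 45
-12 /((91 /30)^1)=-360 /91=-3.96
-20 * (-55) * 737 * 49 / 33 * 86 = 310571800 / 3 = 103523933.33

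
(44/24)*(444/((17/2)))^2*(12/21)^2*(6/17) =138783744/240737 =576.50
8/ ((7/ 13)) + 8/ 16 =215/ 14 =15.36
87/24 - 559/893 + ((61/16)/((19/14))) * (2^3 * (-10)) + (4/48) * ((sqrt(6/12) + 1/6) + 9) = -3551935/16074 + sqrt(2)/24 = -220.92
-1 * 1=-1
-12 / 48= -1 / 4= -0.25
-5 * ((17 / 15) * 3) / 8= -17 / 8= -2.12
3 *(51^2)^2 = 20295603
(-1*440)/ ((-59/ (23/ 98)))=5060/ 2891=1.75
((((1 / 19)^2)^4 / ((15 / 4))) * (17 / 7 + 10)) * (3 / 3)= 116 / 594424706435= 0.00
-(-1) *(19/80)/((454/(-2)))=-19/18160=-0.00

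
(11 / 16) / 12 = 11 / 192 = 0.06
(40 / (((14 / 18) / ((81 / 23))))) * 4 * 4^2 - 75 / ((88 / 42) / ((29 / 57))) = 1557725415 / 134596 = 11573.34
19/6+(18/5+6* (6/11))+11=6943/330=21.04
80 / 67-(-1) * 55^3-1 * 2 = 11147071 / 67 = 166374.19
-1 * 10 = -10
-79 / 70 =-1.13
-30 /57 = -10 /19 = -0.53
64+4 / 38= 1218 / 19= 64.11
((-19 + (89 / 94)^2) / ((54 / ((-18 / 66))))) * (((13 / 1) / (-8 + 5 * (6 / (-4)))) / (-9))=693173 / 81353052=0.01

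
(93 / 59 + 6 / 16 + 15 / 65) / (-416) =-13389 / 2552576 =-0.01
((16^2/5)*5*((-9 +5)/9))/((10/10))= -1024/9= -113.78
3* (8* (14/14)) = 24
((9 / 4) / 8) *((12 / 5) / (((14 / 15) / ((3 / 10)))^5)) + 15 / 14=739181523 / 688414720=1.07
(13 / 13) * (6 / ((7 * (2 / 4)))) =12 / 7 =1.71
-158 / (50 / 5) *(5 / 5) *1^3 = -79 / 5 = -15.80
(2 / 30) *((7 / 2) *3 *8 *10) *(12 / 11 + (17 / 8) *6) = 8526 / 11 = 775.09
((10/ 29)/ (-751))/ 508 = -5/ 5531866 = -0.00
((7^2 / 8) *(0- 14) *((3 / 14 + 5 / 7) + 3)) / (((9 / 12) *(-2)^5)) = 2695 / 192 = 14.04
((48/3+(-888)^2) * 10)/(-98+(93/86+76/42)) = -14241393600/171767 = -82911.12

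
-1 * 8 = -8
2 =2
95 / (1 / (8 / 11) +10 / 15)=46.53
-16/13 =-1.23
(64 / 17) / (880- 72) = 8 / 1717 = 0.00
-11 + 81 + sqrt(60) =2 * sqrt(15) + 70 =77.75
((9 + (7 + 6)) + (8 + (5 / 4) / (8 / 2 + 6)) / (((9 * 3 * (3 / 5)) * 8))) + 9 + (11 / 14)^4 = 391374313 / 12446784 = 31.44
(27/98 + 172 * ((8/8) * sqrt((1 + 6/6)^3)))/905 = 27/88690 + 344 * sqrt(2)/905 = 0.54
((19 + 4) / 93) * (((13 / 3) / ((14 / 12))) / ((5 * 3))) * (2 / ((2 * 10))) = 299 / 48825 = 0.01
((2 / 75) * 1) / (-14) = -1 / 525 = -0.00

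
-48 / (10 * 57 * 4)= -2 / 95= -0.02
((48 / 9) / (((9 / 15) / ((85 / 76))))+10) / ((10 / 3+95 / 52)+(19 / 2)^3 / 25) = 8866000 / 17541807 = 0.51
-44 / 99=-4 / 9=-0.44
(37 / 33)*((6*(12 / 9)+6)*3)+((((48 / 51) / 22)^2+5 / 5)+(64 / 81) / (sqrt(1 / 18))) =64*sqrt(2) / 27+1681755 / 34969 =51.44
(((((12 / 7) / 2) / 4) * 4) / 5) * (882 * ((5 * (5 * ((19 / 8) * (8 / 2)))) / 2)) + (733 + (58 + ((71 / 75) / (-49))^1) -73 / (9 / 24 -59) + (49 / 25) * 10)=4620861703 / 246225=18766.83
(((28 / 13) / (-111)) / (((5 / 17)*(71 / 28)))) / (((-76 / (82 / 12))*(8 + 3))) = 68306 / 321190155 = 0.00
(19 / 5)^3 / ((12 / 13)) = 89167 / 1500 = 59.44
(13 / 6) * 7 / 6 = 91 / 36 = 2.53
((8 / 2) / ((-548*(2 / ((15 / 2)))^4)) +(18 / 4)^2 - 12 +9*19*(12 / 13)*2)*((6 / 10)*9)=794009709 / 455936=1741.49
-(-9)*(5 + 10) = 135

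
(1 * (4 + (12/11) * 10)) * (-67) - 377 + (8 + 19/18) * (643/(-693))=-1384.31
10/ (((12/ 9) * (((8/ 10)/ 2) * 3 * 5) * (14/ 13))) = 65/ 56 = 1.16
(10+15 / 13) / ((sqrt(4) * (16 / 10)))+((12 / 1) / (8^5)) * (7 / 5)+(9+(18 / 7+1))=59852151 / 3727360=16.06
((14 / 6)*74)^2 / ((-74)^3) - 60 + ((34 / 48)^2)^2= -59.82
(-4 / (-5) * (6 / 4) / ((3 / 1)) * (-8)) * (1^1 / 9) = -16 / 45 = -0.36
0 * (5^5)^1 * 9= 0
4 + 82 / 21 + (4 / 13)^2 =28390 / 3549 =8.00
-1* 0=0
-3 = -3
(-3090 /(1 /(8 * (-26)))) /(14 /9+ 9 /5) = 28922400 /151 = 191539.07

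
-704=-704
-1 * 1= -1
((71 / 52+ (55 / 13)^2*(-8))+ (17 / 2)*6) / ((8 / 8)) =-61401 / 676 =-90.83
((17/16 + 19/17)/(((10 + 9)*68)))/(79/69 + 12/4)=40917/100507264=0.00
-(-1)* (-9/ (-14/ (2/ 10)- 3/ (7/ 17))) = 0.12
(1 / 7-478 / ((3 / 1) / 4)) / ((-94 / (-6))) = -13381 / 329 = -40.67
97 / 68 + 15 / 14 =1189 / 476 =2.50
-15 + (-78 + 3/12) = -371/4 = -92.75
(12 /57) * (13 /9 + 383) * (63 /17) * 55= 5328400 /323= 16496.59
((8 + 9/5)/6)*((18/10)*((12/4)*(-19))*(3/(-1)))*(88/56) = 39501/50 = 790.02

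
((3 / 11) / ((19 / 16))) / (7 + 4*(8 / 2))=48 / 4807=0.01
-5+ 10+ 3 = 8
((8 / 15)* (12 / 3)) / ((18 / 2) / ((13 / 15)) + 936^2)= 416 / 170840745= 0.00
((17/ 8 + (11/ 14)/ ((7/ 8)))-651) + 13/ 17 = -4313023/ 6664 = -647.21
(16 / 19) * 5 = 80 / 19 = 4.21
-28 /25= -1.12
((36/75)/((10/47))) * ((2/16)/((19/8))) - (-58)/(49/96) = 13237818/116375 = 113.75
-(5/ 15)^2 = -1/ 9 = -0.11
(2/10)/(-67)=-1/335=-0.00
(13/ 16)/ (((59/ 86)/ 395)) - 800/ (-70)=1583395/ 3304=479.24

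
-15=-15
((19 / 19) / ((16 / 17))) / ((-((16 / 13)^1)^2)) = -2873 / 4096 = -0.70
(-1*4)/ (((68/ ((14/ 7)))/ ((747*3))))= -263.65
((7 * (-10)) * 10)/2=-350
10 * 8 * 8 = 640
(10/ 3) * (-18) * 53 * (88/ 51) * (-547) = 51024160/ 17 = 3001421.18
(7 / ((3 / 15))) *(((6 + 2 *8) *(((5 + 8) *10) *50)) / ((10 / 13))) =6506500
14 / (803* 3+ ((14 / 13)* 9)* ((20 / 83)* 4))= 15106 / 2609391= 0.01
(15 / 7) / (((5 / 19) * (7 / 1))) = 57 / 49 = 1.16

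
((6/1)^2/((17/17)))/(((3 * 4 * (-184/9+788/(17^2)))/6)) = -23409/23042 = -1.02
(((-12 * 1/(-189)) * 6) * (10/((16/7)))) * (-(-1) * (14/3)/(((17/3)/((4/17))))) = 280/867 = 0.32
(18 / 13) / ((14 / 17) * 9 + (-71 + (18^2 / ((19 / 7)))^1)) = 5814 / 234221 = 0.02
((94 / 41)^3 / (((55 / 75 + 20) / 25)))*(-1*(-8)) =2491752000 / 21434431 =116.25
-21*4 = -84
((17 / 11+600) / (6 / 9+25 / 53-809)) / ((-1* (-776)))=-1052103 / 1096449200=-0.00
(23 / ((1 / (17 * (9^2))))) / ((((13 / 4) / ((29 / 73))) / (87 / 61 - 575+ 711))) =30797767188 / 57889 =532014.15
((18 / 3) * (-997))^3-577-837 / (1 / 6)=-214061831767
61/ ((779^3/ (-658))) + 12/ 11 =5672308150/ 5200020529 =1.09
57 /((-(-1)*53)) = 57 /53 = 1.08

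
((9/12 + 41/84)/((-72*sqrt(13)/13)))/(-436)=13*sqrt(13)/329616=0.00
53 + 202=255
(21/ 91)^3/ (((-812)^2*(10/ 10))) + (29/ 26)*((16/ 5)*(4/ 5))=103406238883/ 36214469200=2.86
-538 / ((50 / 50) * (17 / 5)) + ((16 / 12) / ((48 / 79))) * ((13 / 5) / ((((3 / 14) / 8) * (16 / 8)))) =-51.73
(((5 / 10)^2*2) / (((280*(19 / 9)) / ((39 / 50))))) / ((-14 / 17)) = -5967 / 7448000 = -0.00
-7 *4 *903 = -25284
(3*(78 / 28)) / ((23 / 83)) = 9711 / 322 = 30.16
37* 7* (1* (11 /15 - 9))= -2141.07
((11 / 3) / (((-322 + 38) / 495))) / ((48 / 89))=-53845 / 4544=-11.85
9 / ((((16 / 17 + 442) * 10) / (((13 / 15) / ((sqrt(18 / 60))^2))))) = 221 / 37650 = 0.01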